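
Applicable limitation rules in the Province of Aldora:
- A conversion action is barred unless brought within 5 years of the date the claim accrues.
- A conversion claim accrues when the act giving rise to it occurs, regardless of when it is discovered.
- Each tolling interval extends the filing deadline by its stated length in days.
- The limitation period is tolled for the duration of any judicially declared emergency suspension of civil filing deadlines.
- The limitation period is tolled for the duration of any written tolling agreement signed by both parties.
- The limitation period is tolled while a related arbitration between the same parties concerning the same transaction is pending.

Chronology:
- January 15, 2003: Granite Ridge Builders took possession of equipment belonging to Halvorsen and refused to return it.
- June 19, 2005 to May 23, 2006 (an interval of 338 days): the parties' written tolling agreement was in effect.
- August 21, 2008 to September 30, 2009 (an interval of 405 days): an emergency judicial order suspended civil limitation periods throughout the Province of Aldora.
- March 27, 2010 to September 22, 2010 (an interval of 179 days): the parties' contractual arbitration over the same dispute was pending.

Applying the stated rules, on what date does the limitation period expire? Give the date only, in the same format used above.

January 27, 2010

The limitation period began to run on January 15, 2003.
Adding the 5 years base period to January 15, 2003 gives a deadline of January 15, 2008, before any tolling.
The written tolling agreement from June 19, 2005 to May 23, 2006 tolled the period for 338 days, extending the deadline to December 18, 2008.
The period was tolled for 405 days by the emergency suspension of filing deadlines (August 21, 2008 to September 30, 2009), pushing the deadline to January 27, 2010.
The pending related arbitration from March 27, 2010 to September 22, 2010 began after the period had already run on January 27, 2010, so it has no tolling effect.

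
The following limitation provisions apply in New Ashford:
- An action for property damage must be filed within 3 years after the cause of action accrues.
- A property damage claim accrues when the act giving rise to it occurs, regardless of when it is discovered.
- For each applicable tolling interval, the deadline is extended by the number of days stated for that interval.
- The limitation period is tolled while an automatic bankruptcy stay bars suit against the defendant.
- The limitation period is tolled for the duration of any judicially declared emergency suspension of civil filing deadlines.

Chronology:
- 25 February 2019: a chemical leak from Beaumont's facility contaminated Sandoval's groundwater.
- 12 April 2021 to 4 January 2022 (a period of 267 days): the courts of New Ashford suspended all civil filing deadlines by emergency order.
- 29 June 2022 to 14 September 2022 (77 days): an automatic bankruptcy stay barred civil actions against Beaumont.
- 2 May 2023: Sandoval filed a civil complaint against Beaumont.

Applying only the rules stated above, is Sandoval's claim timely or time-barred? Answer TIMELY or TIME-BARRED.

TIME-BARRED

The limitation period began to run on 25 February 2019.
3 years from 25 February 2019 is 25 February 2022.
Because the emergency suspension of filing deadlines ran from 12 April 2021 to 4 January 2022, the deadline is extended by 267 days to 19 November 2022.
Because the automatic bankruptcy stay ran from 29 June 2022 to 14 September 2022, the deadline is extended by 77 days to 4 February 2023.
Filing on 2 May 2023 missed the 4 February 2023 deadline — the action is time-barred.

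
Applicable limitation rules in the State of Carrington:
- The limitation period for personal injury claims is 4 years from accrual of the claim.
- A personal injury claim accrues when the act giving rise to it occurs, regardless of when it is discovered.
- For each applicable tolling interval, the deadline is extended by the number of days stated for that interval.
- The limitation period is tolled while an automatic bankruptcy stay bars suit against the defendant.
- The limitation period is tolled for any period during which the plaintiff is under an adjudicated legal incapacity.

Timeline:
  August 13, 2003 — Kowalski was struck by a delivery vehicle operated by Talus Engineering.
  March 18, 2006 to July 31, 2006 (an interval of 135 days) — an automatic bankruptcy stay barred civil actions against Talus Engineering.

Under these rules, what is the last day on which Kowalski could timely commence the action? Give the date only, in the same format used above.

December 26, 2007

The claim accrued on August 13, 2003, the date of the act.
The untolled deadline — 4 years after August 13, 2003 — is August 13, 2007.
Because the automatic bankruptcy stay ran from March 18, 2006 to July 31, 2006, the deadline is extended by 135 days to December 26, 2007.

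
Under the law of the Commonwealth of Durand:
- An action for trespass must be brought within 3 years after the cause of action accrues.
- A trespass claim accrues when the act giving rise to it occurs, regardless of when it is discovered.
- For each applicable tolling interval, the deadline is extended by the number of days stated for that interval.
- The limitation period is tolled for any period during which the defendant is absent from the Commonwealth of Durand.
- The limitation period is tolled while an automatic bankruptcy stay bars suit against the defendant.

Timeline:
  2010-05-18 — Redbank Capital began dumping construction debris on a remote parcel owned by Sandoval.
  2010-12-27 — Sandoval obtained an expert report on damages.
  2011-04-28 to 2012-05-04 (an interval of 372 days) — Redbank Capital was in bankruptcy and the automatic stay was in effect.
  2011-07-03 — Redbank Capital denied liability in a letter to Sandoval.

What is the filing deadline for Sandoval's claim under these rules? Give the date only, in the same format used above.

2014-05-25

The claim accrued on 2010-05-18, when the wrongful act occurred.
The untolled deadline — 3 years after 2010-05-18 — is 2013-05-18.
The period was tolled for 372 days by the automatic bankruptcy stay (2011-04-28 to 2012-05-04), pushing the deadline to 2014-05-25.
None of the other events listed affects the running of the period under the stated rules.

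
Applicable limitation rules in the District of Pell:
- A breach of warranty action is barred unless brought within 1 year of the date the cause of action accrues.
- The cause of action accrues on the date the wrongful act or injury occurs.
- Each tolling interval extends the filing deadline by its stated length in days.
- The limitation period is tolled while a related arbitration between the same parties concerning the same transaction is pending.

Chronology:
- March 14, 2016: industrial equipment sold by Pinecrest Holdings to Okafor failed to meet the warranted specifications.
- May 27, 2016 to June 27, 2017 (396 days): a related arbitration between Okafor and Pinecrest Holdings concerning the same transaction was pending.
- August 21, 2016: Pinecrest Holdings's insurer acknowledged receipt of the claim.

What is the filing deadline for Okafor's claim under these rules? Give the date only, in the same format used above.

April 14, 2018

The cause of action accrued on March 14, 2016, the date of the act.
1 year from March 14, 2016 is March 14, 2017.
The pending related arbitration from May 27, 2016 to June 27, 2017 tolled the period for 396 days, extending the deadline to April 14, 2018.
The other events in the timeline have no effect on the limitation period under the stated rules.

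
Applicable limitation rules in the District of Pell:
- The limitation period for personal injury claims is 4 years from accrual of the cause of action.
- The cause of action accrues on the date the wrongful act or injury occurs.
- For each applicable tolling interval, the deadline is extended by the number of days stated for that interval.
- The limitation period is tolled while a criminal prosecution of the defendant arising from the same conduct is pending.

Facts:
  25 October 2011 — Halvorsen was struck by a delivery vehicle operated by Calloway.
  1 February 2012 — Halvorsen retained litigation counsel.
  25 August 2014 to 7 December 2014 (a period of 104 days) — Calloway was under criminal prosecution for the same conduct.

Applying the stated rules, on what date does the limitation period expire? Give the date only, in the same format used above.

6 February 2016

The cause of action accrued on 25 October 2011, the date of the act.
Adding the 4 years base period to 25 October 2011 gives a deadline of 25 October 2015, before any tolling.
The period was tolled for 104 days by the pending criminal prosecution (25 August 2014 to 7 December 2014), pushing the deadline to 6 February 2016.
Nothing else in the chronology tolls or restarts the period.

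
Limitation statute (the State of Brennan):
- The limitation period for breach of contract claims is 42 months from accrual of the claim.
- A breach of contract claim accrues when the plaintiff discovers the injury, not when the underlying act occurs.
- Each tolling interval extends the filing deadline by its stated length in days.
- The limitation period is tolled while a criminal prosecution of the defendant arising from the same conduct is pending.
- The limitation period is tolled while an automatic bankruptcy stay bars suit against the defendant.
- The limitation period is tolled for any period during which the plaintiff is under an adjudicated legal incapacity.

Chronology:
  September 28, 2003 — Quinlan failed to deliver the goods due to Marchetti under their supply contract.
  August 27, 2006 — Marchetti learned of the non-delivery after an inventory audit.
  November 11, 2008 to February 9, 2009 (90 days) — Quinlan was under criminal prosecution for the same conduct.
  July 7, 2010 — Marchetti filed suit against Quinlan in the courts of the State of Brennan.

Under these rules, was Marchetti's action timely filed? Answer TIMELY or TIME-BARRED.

The claim did not accrue until Marchetti discovered the injury on August 27, 2006; the September 28, 2003 act date does not start the clock under the stated rule.
The untolled deadline — 42 months after August 27, 2006 — is February 27, 2010.
The period was tolled for 90 days by the pending criminal prosecution (November 11, 2008 to February 9, 2009), pushing the deadline to May 28, 2010.
Marchetti filed on July 7, 2010, after the May 28, 2010 deadline, so the action is time-barred.

TIME-BARRED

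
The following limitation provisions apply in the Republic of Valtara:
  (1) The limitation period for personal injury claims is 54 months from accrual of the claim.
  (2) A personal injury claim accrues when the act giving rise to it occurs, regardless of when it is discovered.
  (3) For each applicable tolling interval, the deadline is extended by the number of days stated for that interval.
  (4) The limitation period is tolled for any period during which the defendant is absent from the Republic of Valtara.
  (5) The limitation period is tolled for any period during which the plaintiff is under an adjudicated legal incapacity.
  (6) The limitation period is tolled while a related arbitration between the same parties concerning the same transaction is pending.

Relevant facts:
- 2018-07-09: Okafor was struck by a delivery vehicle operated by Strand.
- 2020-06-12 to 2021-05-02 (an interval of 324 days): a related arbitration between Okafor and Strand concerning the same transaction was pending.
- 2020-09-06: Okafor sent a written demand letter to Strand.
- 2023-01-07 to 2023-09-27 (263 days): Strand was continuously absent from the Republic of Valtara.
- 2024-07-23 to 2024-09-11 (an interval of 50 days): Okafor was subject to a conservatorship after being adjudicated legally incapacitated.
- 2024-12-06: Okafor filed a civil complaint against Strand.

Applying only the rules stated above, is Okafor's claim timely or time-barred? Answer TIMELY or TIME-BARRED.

The claim accrued on 2018-07-09, when the wrongful act occurred.
Adding the 54 months base period to 2018-07-09 gives a deadline of 2023-01-09, before any tolling.
The pending related arbitration from 2020-06-12 to 2021-05-02 tolled the period for 324 days, extending the deadline to 2023-11-29.
The period was tolled for 263 days by the defendant's absence from the jurisdiction (2023-01-07 to 2023-09-27), pushing the deadline to 2024-08-18.
The period was tolled for 50 days by the plaintiff's legal incapacity (2024-07-23 to 2024-09-11), pushing the deadline to 2024-10-07.
The other events in the timeline have no effect on the limitation period under the stated rules.
Okafor filed on 2024-12-06, after the 2024-10-07 deadline, so the action is time-barred.

TIME-BARRED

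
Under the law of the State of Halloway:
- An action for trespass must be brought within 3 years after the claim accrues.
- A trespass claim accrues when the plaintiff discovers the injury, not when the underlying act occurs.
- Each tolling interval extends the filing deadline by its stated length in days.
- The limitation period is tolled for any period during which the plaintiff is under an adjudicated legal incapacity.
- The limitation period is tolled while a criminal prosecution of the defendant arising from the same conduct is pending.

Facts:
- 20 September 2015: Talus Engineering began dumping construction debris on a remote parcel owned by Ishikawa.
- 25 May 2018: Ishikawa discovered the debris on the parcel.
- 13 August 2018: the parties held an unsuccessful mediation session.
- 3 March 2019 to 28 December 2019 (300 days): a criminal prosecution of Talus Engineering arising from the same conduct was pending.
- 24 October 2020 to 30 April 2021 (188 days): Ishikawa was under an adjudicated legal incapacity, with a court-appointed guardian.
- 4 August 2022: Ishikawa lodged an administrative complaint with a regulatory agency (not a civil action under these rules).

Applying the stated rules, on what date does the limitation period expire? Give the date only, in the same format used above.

Under the discovery rule, the claim accrued on 25 May 2018, when Ishikawa discovered the injury — not on the 20 September 2015 date of the underlying act.
3 years from 25 May 2018 is 25 May 2021.
The pending criminal prosecution from 3 March 2019 to 28 December 2019 tolled the period for 300 days, extending the deadline to 21 March 2022.
The period was tolled for 188 days by the plaintiff's legal incapacity (24 October 2020 to 30 April 2021), pushing the deadline to 25 September 2022.
None of the other events listed affects the running of the period under the stated rules.

25 September 2022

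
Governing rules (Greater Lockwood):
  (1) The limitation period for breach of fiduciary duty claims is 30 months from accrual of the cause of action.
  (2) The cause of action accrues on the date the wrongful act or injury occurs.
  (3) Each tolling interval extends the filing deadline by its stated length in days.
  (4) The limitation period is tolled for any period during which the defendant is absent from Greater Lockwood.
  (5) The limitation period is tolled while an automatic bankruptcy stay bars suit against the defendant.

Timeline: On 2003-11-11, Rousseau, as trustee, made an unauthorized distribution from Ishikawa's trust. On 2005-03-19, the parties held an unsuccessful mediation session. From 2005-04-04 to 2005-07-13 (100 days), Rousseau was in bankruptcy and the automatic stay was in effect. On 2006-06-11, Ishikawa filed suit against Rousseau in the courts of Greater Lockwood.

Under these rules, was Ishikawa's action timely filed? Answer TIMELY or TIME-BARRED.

TIMELY

The cause of action accrued on 2003-11-11, the date of the act.
The untolled deadline — 30 months after 2003-11-11 — is 2006-05-11.
The period was tolled for 100 days by the automatic bankruptcy stay (2005-04-04 to 2005-07-13), pushing the deadline to 2006-08-19.
Nothing else in the chronology tolls or restarts the period.
Ishikawa filed on 2006-06-11, before the 2006-08-19 deadline, so the action is timely.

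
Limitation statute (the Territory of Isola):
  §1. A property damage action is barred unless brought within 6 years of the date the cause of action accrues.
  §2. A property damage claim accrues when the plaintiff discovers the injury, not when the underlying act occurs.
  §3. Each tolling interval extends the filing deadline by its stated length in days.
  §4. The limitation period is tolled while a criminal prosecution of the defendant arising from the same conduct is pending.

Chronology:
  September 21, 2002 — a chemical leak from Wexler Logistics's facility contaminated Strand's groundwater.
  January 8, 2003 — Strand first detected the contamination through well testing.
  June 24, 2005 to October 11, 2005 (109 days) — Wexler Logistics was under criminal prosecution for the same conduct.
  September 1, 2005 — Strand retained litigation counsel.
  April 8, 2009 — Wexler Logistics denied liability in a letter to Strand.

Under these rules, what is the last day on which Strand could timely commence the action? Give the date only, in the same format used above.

April 27, 2009

Accrual is tied to discovery, so the period began on January 8, 2003 rather than on September 21, 2002 when the act occurred.
The untolled deadline — 6 years after January 8, 2003 — is January 8, 2009.
The pending criminal prosecution from June 24, 2005 to October 11, 2005 tolled the period for 109 days, extending the deadline to April 27, 2009.
Nothing else in the chronology tolls or restarts the period.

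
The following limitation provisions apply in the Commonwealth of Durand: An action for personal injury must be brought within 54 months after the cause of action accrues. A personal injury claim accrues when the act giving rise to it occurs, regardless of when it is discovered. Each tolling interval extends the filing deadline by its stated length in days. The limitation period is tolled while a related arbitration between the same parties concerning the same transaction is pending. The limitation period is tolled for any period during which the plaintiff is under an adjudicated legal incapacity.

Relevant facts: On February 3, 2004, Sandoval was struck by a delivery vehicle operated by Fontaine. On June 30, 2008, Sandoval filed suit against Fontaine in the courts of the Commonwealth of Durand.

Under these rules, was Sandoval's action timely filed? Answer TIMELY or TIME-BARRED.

The limitation period began to run on February 3, 2004.
54 months from February 3, 2004 is August 3, 2008.
Filing on June 30, 2008 beat the August 3, 2008 deadline — the action is timely.

TIMELY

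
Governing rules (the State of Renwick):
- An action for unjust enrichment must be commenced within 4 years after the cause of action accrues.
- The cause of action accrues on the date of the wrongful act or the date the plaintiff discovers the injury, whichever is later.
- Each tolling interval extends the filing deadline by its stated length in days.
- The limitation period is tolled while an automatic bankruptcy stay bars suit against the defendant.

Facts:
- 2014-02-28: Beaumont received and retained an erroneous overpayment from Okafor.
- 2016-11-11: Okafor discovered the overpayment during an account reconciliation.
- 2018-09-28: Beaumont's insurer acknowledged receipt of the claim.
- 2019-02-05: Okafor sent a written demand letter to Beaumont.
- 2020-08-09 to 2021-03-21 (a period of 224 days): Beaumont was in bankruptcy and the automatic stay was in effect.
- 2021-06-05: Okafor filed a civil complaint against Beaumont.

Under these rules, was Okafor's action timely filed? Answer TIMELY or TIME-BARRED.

The claim accrued on 2016-11-11 — the later of the 2014-02-28 act and the 2016-11-11 discovery.
Adding the 4 years base period to 2016-11-11 gives a deadline of 2020-11-11, before any tolling.
Because the automatic bankruptcy stay ran from 2020-08-09 to 2021-03-21, the deadline is extended by 224 days to 2021-06-23.
Nothing else in the chronology tolls or restarts the period.
Filing on 2021-06-05 beat the 2021-06-23 deadline — the action is timely.

TIMELY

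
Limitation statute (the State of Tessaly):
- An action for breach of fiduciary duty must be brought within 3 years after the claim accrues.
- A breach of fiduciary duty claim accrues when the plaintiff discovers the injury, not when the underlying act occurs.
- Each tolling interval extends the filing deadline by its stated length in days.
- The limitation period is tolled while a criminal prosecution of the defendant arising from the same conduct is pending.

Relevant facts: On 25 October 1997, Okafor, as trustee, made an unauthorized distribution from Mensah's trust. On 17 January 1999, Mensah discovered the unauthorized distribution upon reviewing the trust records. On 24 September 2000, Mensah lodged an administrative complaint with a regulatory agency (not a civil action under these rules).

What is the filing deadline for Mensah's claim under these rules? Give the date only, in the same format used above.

Accrual is tied to discovery, so the period began on 17 January 1999 rather than on 25 October 1997 when the act occurred.
Adding the 3 years base period to 17 January 1999 gives a deadline of 17 January 2002, before any tolling.
The other events in the timeline have no effect on the limitation period under the stated rules.

17 January 2002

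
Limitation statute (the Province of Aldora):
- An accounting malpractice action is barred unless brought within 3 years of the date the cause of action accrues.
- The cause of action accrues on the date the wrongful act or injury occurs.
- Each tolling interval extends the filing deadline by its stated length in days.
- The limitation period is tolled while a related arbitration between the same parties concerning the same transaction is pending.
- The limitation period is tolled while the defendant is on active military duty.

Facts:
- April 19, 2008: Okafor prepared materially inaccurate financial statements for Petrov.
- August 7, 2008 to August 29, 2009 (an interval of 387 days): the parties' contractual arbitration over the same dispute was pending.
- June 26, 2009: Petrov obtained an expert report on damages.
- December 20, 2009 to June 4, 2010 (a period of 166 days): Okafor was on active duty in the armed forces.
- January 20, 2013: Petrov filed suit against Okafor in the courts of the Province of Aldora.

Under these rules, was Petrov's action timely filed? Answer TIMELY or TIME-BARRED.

TIME-BARRED

The limitation period began to run on April 19, 2008.
3 years from April 19, 2008 is April 19, 2011.
The period was tolled for 387 days by the pending related arbitration (August 7, 2008 to August 29, 2009), pushing the deadline to May 10, 2012.
Because the defendant's active military service ran from December 20, 2009 to June 4, 2010, the deadline is extended by 166 days to October 23, 2012.
Nothing else in the chronology tolls or restarts the period.
The January 20, 2013 filing falls after the October 23, 2012 deadline; the claim is time-barred.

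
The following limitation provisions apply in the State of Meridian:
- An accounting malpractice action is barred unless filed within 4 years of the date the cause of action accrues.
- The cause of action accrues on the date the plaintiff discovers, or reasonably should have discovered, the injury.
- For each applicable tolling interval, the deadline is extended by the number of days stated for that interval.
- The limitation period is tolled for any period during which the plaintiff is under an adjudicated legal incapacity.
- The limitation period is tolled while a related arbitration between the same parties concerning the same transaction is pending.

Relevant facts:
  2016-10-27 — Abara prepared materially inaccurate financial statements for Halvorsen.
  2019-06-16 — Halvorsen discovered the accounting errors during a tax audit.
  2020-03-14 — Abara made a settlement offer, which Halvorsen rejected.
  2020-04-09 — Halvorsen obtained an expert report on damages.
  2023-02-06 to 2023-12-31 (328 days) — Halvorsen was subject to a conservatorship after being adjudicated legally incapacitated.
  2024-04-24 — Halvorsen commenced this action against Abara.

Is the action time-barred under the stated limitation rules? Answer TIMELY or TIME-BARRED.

Under the discovery rule, the claim accrued on 2019-06-16, when Halvorsen discovered the injury — not on the 2016-10-27 date of the underlying act.
Adding the 4 years base period to 2019-06-16 gives a deadline of 2023-06-16, before any tolling.
Because the plaintiff's legal incapacity ran from 2023-02-06 to 2023-12-31, the deadline is extended by 328 days to 2024-05-09.
None of the other events listed affects the running of the period under the stated rules.
The 2024-04-24 filing precedes the 2024-05-09 deadline; the claim is timely.

TIMELY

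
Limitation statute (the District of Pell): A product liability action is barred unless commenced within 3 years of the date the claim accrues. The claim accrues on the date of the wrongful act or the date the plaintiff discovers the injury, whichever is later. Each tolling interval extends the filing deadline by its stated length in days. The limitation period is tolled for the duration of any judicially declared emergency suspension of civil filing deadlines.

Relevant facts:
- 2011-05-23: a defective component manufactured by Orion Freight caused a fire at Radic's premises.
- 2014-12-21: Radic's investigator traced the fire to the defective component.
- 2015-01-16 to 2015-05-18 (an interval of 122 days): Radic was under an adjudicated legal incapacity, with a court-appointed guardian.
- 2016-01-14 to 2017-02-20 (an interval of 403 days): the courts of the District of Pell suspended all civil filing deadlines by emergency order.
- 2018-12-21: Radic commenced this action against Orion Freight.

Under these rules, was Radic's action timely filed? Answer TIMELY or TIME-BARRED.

Taking the later of the act (2011-05-23) and discovery (2014-12-21), the claim accrued on 2014-12-21.
The untolled deadline — 3 years after 2014-12-21 — is 2017-12-21.
The emergency suspension of filing deadlines from 2016-01-14 to 2017-02-20 tolled the period for 403 days, extending the deadline to 2019-01-28.
No stated provision tolls the period for the plaintiff's incapacity, so the interval from 2015-01-16 to 2015-05-18 has no effect on the deadline.
Radic filed on 2018-12-21, before the 2019-01-28 deadline, so the action is timely.

TIMELY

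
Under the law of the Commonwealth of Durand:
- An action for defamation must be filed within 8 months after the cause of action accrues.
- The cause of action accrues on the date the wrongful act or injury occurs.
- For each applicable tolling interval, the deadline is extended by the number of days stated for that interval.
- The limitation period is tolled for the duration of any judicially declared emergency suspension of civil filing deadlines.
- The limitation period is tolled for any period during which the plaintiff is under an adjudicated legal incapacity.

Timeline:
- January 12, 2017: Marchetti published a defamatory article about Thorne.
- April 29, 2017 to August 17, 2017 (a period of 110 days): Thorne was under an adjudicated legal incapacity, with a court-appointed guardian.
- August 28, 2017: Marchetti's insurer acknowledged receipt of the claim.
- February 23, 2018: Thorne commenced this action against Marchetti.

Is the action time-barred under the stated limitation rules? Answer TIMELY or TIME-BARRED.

TIME-BARRED

The limitation period began to run on January 12, 2017.
The untolled deadline — 8 months after January 12, 2017 — is September 12, 2017.
The plaintiff's legal incapacity from April 29, 2017 to August 17, 2017 tolled the period for 110 days, extending the deadline to December 31, 2017.
Nothing else in the chronology tolls or restarts the period.
Filing on February 23, 2018 missed the December 31, 2017 deadline — the action is time-barred.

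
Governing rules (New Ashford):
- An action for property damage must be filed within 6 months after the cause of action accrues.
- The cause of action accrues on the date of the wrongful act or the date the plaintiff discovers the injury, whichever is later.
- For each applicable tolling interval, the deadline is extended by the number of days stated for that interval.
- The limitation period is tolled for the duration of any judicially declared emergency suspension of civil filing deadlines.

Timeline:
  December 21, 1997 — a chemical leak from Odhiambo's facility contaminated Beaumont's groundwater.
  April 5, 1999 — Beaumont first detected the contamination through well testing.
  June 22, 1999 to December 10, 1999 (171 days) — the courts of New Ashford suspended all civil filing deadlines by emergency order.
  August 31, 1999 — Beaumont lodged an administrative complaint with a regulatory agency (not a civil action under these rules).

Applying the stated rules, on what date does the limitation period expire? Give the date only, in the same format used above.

March 24, 2000

Because discovery on April 5, 1999 post-dates the December 21, 1997 act, accrual under the later-of rule falls on April 5, 1999.
6 months from April 5, 1999 is October 5, 1999.
The period was tolled for 171 days by the emergency suspension of filing deadlines (June 22, 1999 to December 10, 1999), pushing the deadline to March 24, 2000.
The other events in the timeline have no effect on the limitation period under the stated rules.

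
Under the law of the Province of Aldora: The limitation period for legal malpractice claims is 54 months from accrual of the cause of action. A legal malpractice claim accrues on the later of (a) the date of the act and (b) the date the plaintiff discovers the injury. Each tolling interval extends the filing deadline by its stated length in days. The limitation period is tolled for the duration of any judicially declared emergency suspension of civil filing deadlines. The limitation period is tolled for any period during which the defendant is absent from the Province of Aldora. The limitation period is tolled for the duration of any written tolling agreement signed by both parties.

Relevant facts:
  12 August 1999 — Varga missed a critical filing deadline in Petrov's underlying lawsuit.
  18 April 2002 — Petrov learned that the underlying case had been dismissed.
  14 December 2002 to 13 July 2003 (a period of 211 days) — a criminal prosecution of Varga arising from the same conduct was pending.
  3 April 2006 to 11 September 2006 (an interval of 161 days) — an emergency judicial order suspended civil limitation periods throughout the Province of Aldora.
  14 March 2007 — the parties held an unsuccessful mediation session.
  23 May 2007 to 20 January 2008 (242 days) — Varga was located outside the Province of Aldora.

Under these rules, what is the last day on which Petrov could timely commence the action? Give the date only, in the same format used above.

28 March 2007

Because discovery on 18 April 2002 post-dates the 12 August 1999 act, accrual under the later-of rule falls on 18 April 2002.
54 months from 18 April 2002 is 18 October 2006.
The emergency suspension of filing deadlines from 3 April 2006 to 11 September 2006 tolled the period for 161 days, extending the deadline to 28 March 2007.
The defendant's absence from the jurisdiction starting 23 May 2007 came too late — the period had run on 28 March 2007 — and so does not extend the deadline.
The pending criminal prosecution from 14 December 2002 to 13 July 2003 does not toll the period, because no stated rule makes a criminal prosecution a tolling event.
None of the other events listed affects the running of the period under the stated rules.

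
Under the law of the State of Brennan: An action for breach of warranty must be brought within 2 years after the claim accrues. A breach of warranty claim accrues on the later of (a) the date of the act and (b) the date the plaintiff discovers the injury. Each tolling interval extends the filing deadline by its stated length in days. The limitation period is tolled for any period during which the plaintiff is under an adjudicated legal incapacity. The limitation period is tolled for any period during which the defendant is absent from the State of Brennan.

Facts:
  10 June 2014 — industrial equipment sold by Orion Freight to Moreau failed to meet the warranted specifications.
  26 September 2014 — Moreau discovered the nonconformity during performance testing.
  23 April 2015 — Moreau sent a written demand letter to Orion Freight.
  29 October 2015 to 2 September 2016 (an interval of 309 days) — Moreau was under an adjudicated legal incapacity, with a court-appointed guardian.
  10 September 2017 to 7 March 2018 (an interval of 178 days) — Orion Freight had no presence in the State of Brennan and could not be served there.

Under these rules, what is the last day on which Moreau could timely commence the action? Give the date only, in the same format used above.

Taking the later of the act (10 June 2014) and discovery (26 September 2014), the claim accrued on 26 September 2014.
Adding the 2 years base period to 26 September 2014 gives a deadline of 26 September 2016, before any tolling.
The plaintiff's legal incapacity from 29 October 2015 to 2 September 2016 tolled the period for 309 days, extending the deadline to 1 August 2017.
The defendant's absence from the jurisdiction starting 10 September 2017 came too late — the period had run on 1 August 2017 — and so does not extend the deadline.
Nothing else in the chronology tolls or restarts the period.

1 August 2017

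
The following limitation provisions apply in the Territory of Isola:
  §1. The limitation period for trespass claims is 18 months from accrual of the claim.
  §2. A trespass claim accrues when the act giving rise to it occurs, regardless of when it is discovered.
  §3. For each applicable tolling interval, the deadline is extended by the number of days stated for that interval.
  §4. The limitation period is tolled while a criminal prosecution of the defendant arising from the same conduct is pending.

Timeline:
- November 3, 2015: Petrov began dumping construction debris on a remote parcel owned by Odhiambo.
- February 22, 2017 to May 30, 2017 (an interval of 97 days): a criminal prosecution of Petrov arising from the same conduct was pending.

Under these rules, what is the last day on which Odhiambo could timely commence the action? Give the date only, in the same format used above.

August 8, 2017

The limitation period began to run on November 3, 2015.
18 months from November 3, 2015 is May 3, 2017.
The period was tolled for 97 days by the pending criminal prosecution (February 22, 2017 to May 30, 2017), pushing the deadline to August 8, 2017.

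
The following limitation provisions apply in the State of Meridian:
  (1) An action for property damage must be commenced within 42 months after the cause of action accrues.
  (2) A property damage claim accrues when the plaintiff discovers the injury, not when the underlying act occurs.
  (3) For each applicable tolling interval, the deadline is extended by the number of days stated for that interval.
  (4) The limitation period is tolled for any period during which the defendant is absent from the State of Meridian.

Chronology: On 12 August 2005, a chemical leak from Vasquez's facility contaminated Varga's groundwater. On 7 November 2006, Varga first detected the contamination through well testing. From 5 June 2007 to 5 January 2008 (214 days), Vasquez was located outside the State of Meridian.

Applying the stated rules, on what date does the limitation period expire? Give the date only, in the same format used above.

Accrual is tied to discovery, so the period began on 7 November 2006 rather than on 12 August 2005 when the act occurred.
The untolled deadline — 42 months after 7 November 2006 — is 7 May 2010.
The period was tolled for 214 days by the defendant's absence from the jurisdiction (5 June 2007 to 5 January 2008), pushing the deadline to 7 December 2010.

7 December 2010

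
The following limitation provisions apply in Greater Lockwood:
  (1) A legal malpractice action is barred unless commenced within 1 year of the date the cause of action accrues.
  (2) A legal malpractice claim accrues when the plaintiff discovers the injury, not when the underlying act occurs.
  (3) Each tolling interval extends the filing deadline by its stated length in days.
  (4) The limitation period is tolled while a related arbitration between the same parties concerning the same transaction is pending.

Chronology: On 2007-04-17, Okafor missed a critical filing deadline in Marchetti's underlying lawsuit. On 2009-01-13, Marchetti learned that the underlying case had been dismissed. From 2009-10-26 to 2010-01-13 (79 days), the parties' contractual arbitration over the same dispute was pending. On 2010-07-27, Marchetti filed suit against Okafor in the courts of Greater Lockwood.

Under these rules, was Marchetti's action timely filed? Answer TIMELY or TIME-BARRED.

Accrual is tied to discovery, so the period began on 2009-01-13 rather than on 2007-04-17 when the act occurred.
Adding the 1 year base period to 2009-01-13 gives a deadline of 2010-01-13, before any tolling.
Because the pending related arbitration ran from 2009-10-26 to 2010-01-13, the deadline is extended by 79 days to 2010-04-02.
Filing on 2010-07-27 missed the 2010-04-02 deadline — the action is time-barred.

TIME-BARRED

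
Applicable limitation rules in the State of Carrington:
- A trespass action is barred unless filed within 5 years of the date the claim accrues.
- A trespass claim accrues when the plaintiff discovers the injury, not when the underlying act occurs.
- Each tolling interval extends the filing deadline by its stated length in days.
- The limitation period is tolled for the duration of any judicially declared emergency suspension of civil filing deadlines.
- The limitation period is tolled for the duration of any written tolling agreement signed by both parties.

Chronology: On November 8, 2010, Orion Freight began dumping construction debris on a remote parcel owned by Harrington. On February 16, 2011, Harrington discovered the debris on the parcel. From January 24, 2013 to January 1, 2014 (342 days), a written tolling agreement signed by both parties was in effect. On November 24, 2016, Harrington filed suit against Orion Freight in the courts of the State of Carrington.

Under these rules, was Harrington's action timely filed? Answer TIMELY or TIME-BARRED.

TIMELY

Accrual is tied to discovery, so the period began on February 16, 2011 rather than on November 8, 2010 when the act occurred.
The untolled deadline — 5 years after February 16, 2011 — is February 16, 2016.
The written tolling agreement from January 24, 2013 to January 1, 2014 tolled the period for 342 days, extending the deadline to January 23, 2017.
The November 24, 2016 filing precedes the January 23, 2017 deadline; the claim is timely.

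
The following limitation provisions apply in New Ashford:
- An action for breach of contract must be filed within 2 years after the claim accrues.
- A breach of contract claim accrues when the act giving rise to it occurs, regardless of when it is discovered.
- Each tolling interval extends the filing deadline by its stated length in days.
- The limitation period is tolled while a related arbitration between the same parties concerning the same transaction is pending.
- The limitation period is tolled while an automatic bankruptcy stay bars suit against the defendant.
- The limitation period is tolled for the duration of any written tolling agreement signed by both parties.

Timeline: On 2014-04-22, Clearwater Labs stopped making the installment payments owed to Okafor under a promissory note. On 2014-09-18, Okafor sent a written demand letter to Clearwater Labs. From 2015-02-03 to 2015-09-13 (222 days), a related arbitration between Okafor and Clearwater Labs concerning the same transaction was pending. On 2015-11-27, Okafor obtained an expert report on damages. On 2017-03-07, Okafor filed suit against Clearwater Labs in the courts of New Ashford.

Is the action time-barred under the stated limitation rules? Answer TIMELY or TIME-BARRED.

TIME-BARRED

The limitation period began to run on 2014-04-22.
Adding the 2 years base period to 2014-04-22 gives a deadline of 2016-04-22, before any tolling.
Because the pending related arbitration ran from 2015-02-03 to 2015-09-13, the deadline is extended by 222 days to 2016-11-30.
None of the other events listed affects the running of the period under the stated rules.
Filing on 2017-03-07 missed the 2016-11-30 deadline — the action is time-barred.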